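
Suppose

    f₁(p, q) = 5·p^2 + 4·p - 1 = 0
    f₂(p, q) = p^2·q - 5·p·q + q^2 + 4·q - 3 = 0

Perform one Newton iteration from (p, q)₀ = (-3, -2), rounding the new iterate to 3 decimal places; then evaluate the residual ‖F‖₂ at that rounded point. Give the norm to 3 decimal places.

17.403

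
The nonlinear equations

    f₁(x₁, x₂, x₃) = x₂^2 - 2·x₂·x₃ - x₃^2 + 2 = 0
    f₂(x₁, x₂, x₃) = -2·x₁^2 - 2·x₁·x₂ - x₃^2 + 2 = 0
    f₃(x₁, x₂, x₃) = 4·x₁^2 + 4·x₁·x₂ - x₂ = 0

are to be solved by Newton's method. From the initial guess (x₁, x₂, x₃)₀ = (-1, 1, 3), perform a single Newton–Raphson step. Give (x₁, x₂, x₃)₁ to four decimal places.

At (-1, 1, 3): F = (-12.0000, -7.0000, -1.0000).
Jacobian J = [[0, 2·x₂ - 2·x₃, -2·x₂ - 2·x₃], [-4·x₁ - 2·x₂, -2·x₁, -2·x₃], [8·x₁ + 4·x₂, 4·x₁ - 1, 0]].
At the point, J = [[0.0000, -4.0000, -8.0000], [2.0000, 2.0000, -6.0000], [-4.0000, -5.0000, 0.0000]] (det J = -80.0000).
Solving J·Δ = −F gives Δ = (0.5000, -0.6000, -1.2000).
Then the next iterate is (x₁, x₂, x₃)₁ = (-0.5000, 0.4000, 1.8000).

(-0.5000, 0.4000, 1.8000)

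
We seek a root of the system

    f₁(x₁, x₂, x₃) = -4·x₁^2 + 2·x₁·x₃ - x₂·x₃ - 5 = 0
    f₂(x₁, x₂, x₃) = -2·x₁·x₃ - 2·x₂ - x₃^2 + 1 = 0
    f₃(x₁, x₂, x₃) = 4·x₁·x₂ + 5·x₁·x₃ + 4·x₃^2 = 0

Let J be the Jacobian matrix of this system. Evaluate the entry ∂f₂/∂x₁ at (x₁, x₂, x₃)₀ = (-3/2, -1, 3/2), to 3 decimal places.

-3.000

∂f₂/∂x₁ = -2·x₃.
At (-3/2, -1, 3/2) this is -3.000.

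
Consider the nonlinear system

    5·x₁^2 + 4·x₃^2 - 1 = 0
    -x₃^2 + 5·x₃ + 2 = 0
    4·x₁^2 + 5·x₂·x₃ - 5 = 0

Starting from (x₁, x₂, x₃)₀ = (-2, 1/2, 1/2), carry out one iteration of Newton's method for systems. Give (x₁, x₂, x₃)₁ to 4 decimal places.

At (-2, 1/2, 1/2): F = (20.0000, 4.2500, 12.2500).
Jacobian J = [[10·x₁, 0, 8·x₃], [0, 0, -2·x₃ + 5], [8·x₁, 5·x₃, 5·x₂]].
At the point, J = [[-20.0000, 0.0000, 4.0000], [0.0000, 0.0000, 4.0000], [-16.0000, 2.5000, 2.5000]] (det J = 200.0000).
Solving J·Δ = −F gives Δ = (0.7875, 1.2025, -1.0625).
Then the next iterate is (x₁, x₂, x₃)₁ = (-1.2125, 1.7025, -0.5625).

(-1.2125, 1.7025, -0.5625)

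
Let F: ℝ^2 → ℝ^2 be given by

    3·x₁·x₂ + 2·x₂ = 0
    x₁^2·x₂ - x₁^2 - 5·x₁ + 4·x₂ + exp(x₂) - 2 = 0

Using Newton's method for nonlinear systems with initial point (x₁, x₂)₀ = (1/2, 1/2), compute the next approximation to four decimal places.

At (1/2, 1/2): F = (1.7500, -0.976279).
Jacobian J = [[3·x₂, 3·x₁ + 2], [2·x₁·x₂ - 2·x₁ - 5, x₁^2 + exp(x₂) + 4]].
At the point, J = [[1.5000, 3.5000], [-5.5000, 5.898721]] (det J = 28.098082).
Solving J·Δ = −F gives Δ = (-0.4890, -0.2904).
Then the next iterate is (x₁, x₂)₁ = (0.0110, 0.2096).

(0.0110, 0.2096)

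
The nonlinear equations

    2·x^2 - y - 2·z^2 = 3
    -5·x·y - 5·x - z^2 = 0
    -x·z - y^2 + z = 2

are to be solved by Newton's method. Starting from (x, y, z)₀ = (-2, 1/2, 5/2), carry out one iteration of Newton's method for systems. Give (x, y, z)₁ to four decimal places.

(-1.1696, -0.4375, 1.1295)

At (-2, 1/2, 5/2): F = (-8.0000, 8.7500, 5.2500).
Jacobian J = [[4·x, -1, -4·z], [-5·y - 5, -5·x, -2·z], [-z, -2·y, -x + 1]].
At the point, J = [[-8.0000, -1.0000, -10.0000], [-7.5000, 10.0000, -5.0000], [-2.5000, -1.0000, 3.0000]] (det J = -560.0000).
Solving J·Δ = −F gives Δ = (0.8304, -0.9375, -1.3705).
Then the next iterate is (x, y, z)₁ = (-1.1696, -0.4375, 1.1295).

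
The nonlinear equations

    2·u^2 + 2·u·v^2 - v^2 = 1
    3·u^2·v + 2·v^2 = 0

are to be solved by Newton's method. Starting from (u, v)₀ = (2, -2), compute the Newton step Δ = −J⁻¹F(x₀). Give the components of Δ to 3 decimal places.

At (2, -2): F = (19.000, -16.000).
Jacobian J = [[4·u + 2·v^2, 4·u·v - 2·v], [6·u·v, 3·u^2 + 4·v]].
At the point, J = [[16.000, -12.000], [-24.000, 4.000]] (det J = -224.000).
Solving J·Δ = −F gives Δ = (-0.518, 0.893).

(-0.518, 0.893)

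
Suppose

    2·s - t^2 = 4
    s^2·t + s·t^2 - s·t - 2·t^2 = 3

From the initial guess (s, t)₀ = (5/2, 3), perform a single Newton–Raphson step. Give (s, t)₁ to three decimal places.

At (5/2, 3): F = (-8.000, 12.750).
Jacobian J = [[2, -2·t], [2·s·t + t^2 - t, s^2 + 2·s·t - s - 4·t]].
At the point, J = [[2.000, -6.000], [21.000, 6.750]] (det J = 139.500).
Solving J·Δ = −F gives Δ = (-0.161, -1.387).
Then the next iterate is (s, t)₁ = (2.339, 1.613).

(2.339, 1.613)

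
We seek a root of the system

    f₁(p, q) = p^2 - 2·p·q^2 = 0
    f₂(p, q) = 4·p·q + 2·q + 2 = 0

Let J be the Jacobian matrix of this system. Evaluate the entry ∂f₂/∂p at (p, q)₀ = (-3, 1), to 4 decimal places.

∂f₂/∂p = 4·q.
At (-3, 1) this is 4.0000.

4.0000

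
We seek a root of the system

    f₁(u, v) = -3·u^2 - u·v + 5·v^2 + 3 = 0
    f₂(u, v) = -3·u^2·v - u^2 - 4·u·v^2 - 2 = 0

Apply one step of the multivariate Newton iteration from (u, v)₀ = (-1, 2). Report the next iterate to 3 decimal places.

(-2.479, 1.234)

At (-1, 2): F = (22.000, 7.000).
Jacobian J = [[-6·u - v, -u + 10·v], [-6·u·v - 2·u - 4·v^2, -3·u^2 - 8·u·v]].
At the point, J = [[4.000, 21.000], [-2.000, 13.000]] (det J = 94.000).
Solving J·Δ = −F gives Δ = (-1.479, -0.766).
Then the next iterate is (u, v)₁ = (-2.479, 1.234).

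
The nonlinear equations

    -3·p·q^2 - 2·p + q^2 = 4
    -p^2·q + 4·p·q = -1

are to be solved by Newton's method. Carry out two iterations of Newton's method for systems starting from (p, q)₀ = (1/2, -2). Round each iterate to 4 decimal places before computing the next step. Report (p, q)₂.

(0.0894, -2.4627)

At (1/2, -2): F = (-7.0000, -2.5000).
Jacobian J = [[-3·q^2 - 2, -6·p·q + 2·q], [-2·p·q + 4·q, -p^2 + 4·p]].
At the point, J = [[-14.0000, 2.0000], [-6.0000, 1.7500]] (det J = -12.5000).
Solving J·Δ = −F gives Δ = (-0.5800, -0.5600).
Then the next iterate is (p, q)₁ = (-0.0800, -2.5600).
Round to (-0.0800, -2.5600) and repeat: F = (4.286464, 1.835584), J = [[-21.6608, -6.3488], [-10.6496, -0.3264]].
Δ = (0.1694, 0.0973), so (p, q)₂ = (0.0894, -2.4627).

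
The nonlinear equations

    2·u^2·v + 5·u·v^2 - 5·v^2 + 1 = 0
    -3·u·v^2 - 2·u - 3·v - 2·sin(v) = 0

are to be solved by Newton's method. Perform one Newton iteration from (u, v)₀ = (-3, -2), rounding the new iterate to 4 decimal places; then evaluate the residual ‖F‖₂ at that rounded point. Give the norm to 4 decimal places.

10.6122

At (-3, -2): F = (-115.0000, 49.818595).
Jacobian J = [[4·u·v + 5·v^2, 2·u^2 + 10·u·v - 10·v], [-3·v^2 - 2, -6·u·v - 2·cos(v) - 3]].
At the point, J = [[44.0000, 98.0000], [-14.0000, -38.167706]] (det J = -307.379078).
Solving J·Δ = −F gives Δ = (-1.6037, 1.8935).
Then the next iterate is (u, v)₁ = (-4.6037, -0.1065).
Re-evaluating at (-4.6037, -0.1065): F = (-3.832126, 9.896147), so ‖F‖₂ = 10.6122.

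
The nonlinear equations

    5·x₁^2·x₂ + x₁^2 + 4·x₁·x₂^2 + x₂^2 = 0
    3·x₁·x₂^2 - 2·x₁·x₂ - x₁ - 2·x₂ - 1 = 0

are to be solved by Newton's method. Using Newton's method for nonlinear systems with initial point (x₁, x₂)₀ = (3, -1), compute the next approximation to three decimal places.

(2.209, -0.622)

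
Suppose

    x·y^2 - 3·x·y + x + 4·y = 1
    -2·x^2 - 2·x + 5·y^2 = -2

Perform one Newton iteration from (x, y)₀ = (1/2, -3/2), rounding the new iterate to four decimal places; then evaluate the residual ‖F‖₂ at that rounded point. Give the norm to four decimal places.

At (1/2, -3/2): F = (-3.1250, 11.7500).
Jacobian J = [[y^2 - 3·y + 1, 2·x·y - 3·x + 4], [-4·x - 2, 10·y]].
At the point, J = [[7.7500, 1.0000], [-4.0000, -15.0000]] (det J = -112.2500).
Solving J·Δ = −F gives Δ = (0.3129, 0.6999).
Then the next iterate is (x, y)₁ = (0.8129, -0.8001).
Re-evaluating at (0.8129, -0.8001): F = (-0.915910, 2.253387), so ‖F‖₂ = 2.4324.

2.4324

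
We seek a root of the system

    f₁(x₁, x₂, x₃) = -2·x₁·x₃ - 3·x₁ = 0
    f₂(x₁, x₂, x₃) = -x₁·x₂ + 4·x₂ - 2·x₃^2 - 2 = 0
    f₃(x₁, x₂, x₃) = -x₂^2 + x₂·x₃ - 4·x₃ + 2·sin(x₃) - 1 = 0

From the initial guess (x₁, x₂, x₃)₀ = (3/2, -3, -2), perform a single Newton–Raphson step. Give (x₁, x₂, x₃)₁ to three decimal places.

At (3/2, -3, -2): F = (1.500, -17.500, 2.18141).
Jacobian J = [[-2·x₃ - 3, 0, -2·x₁], [-x₂, -x₁ + 4, -4·x₃], [0, -2·x₂ + x₃, x₂ + 2·cos(x₃) - 4]].
At the point, J = [[1.000, 0.000, -3.000], [3.000, 2.500, 8.000], [0.000, 4.000, -7.83229]] (det J = -87.58073).
Solving J·Δ = −F gives Δ = (1.701, 1.544, 1.067).
Then the next iterate is (x₁, x₂, x₃)₁ = (3.201, -1.456, -0.933).

(3.201, -1.456, -0.933)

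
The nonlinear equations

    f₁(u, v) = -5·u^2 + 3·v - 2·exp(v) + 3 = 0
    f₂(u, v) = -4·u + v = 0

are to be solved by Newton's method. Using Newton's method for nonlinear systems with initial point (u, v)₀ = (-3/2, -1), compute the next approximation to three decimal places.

(-0.531, -2.125)

At (-3/2, -1): F = (-11.98576, 5.000).
Jacobian J = [[-10·u, -2·exp(v) + 3], [-4, 1]].
At the point, J = [[15.000, 2.26424], [-4.000, 1.000]] (det J = 24.05696).
Solving J·Δ = −F gives Δ = (0.969, -1.125).
Then the next iterate is (u, v)₁ = (-0.531, -2.125).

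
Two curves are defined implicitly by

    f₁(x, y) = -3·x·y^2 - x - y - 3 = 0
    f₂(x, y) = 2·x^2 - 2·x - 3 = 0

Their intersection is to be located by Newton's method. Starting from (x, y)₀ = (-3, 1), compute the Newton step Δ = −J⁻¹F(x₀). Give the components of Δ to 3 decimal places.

At (-3, 1): F = (8.000, 21.000).
Jacobian J = [[-3·y^2 - 1, -6·x·y - 1], [4·x - 2, 0]].
At the point, J = [[-4.000, 17.000], [-14.000, 0.000]] (det J = 238.000).
Solving J·Δ = −F gives Δ = (1.500, -0.118).

(1.500, -0.118)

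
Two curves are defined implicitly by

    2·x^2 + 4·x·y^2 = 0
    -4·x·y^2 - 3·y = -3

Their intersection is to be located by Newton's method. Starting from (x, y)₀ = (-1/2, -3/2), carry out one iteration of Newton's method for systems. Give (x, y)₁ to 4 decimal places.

(-4.5000, 3.8333)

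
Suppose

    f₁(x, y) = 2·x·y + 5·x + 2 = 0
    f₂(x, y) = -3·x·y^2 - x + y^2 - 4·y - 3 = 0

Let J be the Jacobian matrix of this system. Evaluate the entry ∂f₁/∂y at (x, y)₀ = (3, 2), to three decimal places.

∂f₁/∂y = 2·x.
At (3, 2) this is 6.000.

6.000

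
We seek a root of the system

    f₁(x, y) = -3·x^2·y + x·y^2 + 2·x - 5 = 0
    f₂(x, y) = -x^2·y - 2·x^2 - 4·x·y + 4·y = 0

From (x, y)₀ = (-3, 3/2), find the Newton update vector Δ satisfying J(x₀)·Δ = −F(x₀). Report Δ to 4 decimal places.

At (-3, 3/2): F = (-58.2500, -7.5000).
Jacobian J = [[-6·x·y + y^2 + 2, -3·x^2 + 2·x·y], [-2·x·y - 4·x - 4·y, -x^2 - 4·x + 4]].
At the point, J = [[31.2500, -36.0000], [15.0000, 7.0000]] (det J = 758.7500).
Solving J·Δ = −F gives Δ = (0.8932, -0.8427).

(0.8932, -0.8427)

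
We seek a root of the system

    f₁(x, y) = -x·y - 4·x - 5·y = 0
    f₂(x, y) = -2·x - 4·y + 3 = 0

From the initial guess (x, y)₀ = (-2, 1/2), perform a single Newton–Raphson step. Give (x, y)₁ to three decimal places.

(-1.083, 1.292)

At (-2, 1/2): F = (6.500, 5.000).
Jacobian J = [[-y - 4, -x - 5], [-2, -4]].
At the point, J = [[-4.500, -3.000], [-2.000, -4.000]] (det J = 12.000).
Solving J·Δ = −F gives Δ = (0.917, 0.792).
Then the next iterate is (x, y)₁ = (-1.083, 1.292).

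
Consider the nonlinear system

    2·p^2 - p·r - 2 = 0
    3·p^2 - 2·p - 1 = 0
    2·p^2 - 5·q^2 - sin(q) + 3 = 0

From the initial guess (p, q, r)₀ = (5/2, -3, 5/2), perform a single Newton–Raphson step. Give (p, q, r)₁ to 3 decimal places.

At (5/2, -3, 5/2): F = (4.250, 12.750, -29.35888).
Jacobian J = [[4·p - r, 0, -p], [6·p - 2, 0, 0], [4·p, -10·q - cos(q), 0]].
At the point, J = [[7.500, 0.000, -2.500], [13.000, 0.000, 0.000], [10.000, 30.98999, 0.000]] (det J = -1007.17476).
Solving J·Δ = −F gives Δ = (-0.981, 1.264, -1.242).
Then the next iterate is (p, q, r)₁ = (1.519, -1.736, 1.258).

(1.519, -1.736, 1.258)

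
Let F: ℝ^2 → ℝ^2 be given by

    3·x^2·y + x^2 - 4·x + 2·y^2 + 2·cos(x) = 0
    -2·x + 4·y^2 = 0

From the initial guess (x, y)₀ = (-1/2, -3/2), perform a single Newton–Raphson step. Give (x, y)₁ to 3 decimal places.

(-2.753, -0.291)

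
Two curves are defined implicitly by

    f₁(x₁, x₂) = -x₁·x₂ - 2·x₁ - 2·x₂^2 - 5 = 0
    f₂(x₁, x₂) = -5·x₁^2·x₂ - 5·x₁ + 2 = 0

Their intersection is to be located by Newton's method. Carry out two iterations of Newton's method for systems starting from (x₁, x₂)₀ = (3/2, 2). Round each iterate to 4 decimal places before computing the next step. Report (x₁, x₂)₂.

At (3/2, 2): F = (-19.0000, -28.0000).
Jacobian J = [[-x₂ - 2, -x₁ - 4·x₂], [-10·x₁·x₂ - 5, -5·x₁^2]].
At the point, J = [[-4.0000, -9.5000], [-35.0000, -11.2500]] (det J = -287.5000).
Solving J·Δ = −F gives Δ = (-0.1817, -1.9235).
Then the next iterate is (x₁, x₂)₁ = (1.3183, 0.0765).
Round to (1.3183, 0.0765) and repeat: F = (-7.749154, -5.256252), J = [[-2.0765, -1.6243], [-6.008500, -8.689574]].
Δ = (-7.0977, 4.3029), so (x₁, x₂)₂ = (-5.7794, 4.3794).

(-5.7794, 4.3794)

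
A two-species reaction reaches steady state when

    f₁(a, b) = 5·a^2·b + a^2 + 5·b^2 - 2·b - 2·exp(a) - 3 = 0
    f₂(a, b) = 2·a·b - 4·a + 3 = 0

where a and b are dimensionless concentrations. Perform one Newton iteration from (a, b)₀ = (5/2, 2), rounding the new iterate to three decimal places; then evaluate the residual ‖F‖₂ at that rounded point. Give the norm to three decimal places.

14.474

At (5/2, 2): F = (57.38501, 3.000).
Jacobian J = [[10·a·b + 2·a - 2·exp(a), 5·a^2 + 10·b - 2], [2·b - 4, 2·a]].
At the point, J = [[30.63501, 49.250], [0.000, 5.000]] (det J = 153.17506).
Solving J·Δ = −F gives Δ = (-0.909, -0.600).
Then the next iterate is (a, b)₁ = (1.591, 1.400).
Re-evaluating at (1.591, 1.400): F = (14.43294, 1.09080), so ‖F‖₂ = 14.474.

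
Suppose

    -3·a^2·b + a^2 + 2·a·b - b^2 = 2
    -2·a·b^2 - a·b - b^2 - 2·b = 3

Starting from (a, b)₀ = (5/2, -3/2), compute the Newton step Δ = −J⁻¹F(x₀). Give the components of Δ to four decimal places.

At (5/2, -3/2): F = (22.6250, -9.7500).
Jacobian J = [[-6·a·b + 2·a + 2·b, -3·a^2 + 2·a - 2·b], [-2·b^2 - b, -4·a·b - a - 2·b - 2]].
At the point, J = [[24.5000, -10.7500], [-3.0000, 13.5000]] (det J = 298.5000).
Solving J·Δ = −F gives Δ = (-0.6721, 0.5729).

(-0.6721, 0.5729)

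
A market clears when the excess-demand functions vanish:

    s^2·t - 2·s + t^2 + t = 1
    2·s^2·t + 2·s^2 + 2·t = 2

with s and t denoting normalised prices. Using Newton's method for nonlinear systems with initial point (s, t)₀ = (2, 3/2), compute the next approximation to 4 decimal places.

At (2, 3/2): F = (4.7500, 21.0000).
Jacobian J = [[2·s·t - 2, s^2 + 2·t + 1], [4·s·t + 4·s, 2·s^2 + 2]].
At the point, J = [[4.0000, 8.0000], [20.0000, 10.0000]] (det J = -120.0000).
Solving J·Δ = −F gives Δ = (-1.0042, -0.0917).
Then the next iterate is (s, t)₁ = (0.9958, 1.4083).

(0.9958, 1.4083)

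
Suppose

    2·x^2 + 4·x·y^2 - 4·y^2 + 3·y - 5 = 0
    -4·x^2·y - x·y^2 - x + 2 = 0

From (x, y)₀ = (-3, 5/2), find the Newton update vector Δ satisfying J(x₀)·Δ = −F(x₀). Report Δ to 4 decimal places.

(0.9058, -0.8795)

At (-3, 5/2): F = (-79.5000, -66.2500).
Jacobian J = [[4·x + 4·y^2, 8·x·y - 8·y + 3], [-8·x·y - y^2 - 1, -4·x^2 - 2·x·y]].
At the point, J = [[13.0000, -77.0000], [52.7500, -21.0000]] (det J = 3788.7500).
Solving J·Δ = −F gives Δ = (0.9058, -0.8795).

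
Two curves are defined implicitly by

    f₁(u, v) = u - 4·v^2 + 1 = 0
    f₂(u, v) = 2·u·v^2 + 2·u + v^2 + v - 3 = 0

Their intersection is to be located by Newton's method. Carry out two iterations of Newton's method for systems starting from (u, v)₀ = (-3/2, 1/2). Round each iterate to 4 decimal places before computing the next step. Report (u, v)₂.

(0.7010, 0.6585)

At (-3/2, 1/2): F = (-1.5000, -6.0000).
Jacobian J = [[1, -8·v], [2·v^2 + 2, 4·u·v + 2·v + 1]].
At the point, J = [[1.0000, -4.0000], [2.5000, -1.0000]] (det J = 9.0000).
Solving J·Δ = −F gives Δ = (2.5000, 0.2500).
Then the next iterate is (u, v)₁ = (1.0000, 0.7500).
Round to (1.0000, 0.7500) and repeat: F = (-0.2500, 1.4375), J = [[1.0000, -6.0000], [3.1250, 5.5000]].
Δ = (-0.2990, -0.0915), so (u, v)₂ = (0.7010, 0.6585).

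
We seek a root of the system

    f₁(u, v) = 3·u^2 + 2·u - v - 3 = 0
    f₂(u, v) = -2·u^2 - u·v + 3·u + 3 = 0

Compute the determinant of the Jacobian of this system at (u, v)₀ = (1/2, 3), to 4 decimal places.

J = [[6·u + 2, -1], [-4·u - v + 3, -u]].
At the point, J = [[5.0000, -1.0000], [-2.0000, -0.5000]].
det J = -4.5000.

-4.5000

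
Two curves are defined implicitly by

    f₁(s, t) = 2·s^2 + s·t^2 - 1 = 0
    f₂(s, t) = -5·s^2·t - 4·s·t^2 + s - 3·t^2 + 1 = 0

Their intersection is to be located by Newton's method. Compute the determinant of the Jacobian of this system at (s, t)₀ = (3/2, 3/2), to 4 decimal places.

-178.3125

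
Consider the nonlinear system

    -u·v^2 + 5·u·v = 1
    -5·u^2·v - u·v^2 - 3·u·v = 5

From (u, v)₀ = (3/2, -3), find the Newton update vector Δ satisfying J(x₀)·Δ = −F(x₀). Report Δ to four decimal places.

At (3/2, -3): F = (-37.0000, 28.7500).
Jacobian J = [[-v^2 + 5·v, -2·u·v + 5·u], [-10·u·v - v^2 - 3·v, -5·u^2 - 2·u·v - 3·u]].
At the point, J = [[-24.0000, 16.5000], [45.0000, -6.7500]] (det J = -580.5000).
Solving J·Δ = −F gives Δ = (-0.3870, 1.6796).

(-0.3870, 1.6796)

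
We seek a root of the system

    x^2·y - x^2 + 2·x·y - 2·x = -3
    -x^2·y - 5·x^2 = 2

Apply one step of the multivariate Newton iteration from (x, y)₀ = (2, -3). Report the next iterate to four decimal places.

(0.7750, -3.0500)

At (2, -3): F = (-29.0000, -10.0000).
Jacobian J = [[2·x·y - 2·x + 2·y - 2, x^2 + 2·x], [-2·x·y - 10·x, -x^2]].
At the point, J = [[-24.0000, 8.0000], [-8.0000, -4.0000]] (det J = 160.0000).
Solving J·Δ = −F gives Δ = (-1.2250, -0.0500).
Then the next iterate is (x, y)₁ = (0.7750, -3.0500).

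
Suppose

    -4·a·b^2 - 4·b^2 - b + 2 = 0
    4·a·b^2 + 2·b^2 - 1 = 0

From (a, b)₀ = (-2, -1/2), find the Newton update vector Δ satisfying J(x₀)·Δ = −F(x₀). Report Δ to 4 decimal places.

At (-2, -1/2): F = (3.5000, -2.5000).
Jacobian J = [[-4·b^2, -8·a·b - 8·b - 1], [4·b^2, 8·a·b + 4·b]].
At the point, J = [[-1.0000, -5.0000], [1.0000, 6.0000]] (det J = -1.0000).
Solving J·Δ = −F gives Δ = (8.5000, -1.0000).

(8.5000, -1.0000)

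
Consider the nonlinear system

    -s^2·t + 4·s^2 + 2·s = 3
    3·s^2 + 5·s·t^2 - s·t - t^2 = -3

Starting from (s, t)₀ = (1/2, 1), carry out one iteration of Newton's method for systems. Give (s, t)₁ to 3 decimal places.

At (1/2, 1): F = (-1.250, 4.750).
Jacobian J = [[-2·s·t + 8·s + 2, -s^2], [6·s + 5·t^2 - t, 10·s·t - s - 2·t]].
At the point, J = [[5.000, -0.250], [7.000, 2.500]] (det J = 14.250).
Solving J·Δ = −F gives Δ = (0.136, -2.281).
Then the next iterate is (s, t)₁ = (0.636, -1.281).

(0.636, -1.281)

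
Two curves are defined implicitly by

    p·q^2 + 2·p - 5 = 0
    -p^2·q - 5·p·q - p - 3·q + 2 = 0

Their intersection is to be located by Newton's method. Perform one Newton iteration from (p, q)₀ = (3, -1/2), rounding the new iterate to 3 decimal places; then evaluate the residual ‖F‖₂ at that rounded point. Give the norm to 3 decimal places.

At (3, -1/2): F = (1.750, 12.500).
Jacobian J = [[q^2 + 2, 2·p·q], [-2·p·q - 5·q - 1, -p^2 - 5·p - 3]].
At the point, J = [[2.250, -3.000], [4.500, -27.000]] (det J = -47.250).
Solving J·Δ = −F gives Δ = (-0.206, 0.429).
Then the next iterate is (p, q)₁ = (2.794, -0.071).
Re-evaluating at (2.794, -0.071): F = (0.60208, 0.96513), so ‖F‖₂ = 1.138.

1.138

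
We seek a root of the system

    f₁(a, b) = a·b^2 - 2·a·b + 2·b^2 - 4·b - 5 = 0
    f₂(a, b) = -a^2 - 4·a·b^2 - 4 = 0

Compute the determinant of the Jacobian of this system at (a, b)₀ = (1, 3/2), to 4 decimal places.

42.0000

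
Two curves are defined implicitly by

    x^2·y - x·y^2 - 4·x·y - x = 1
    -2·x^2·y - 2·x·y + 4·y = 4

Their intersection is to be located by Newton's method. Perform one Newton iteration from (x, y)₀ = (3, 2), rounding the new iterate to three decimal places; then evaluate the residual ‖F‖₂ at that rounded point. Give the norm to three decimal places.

13.040

At (3, 2): F = (-22.000, -44.000).
Jacobian J = [[2·x·y - y^2 - 4·y - 1, x^2 - 2·x·y - 4·x], [-4·x·y - 2·y, -2·x^2 - 2·x + 4]].
At the point, J = [[-1.000, -15.000], [-28.000, -20.000]] (det J = -400.000).
Solving J·Δ = −F gives Δ = (-0.550, -1.430).
Then the next iterate is (x, y)₁ = (2.450, 0.570).
Re-evaluating at (2.450, 0.570): F = (-6.41058, -11.35585), so ‖F‖₂ = 13.040.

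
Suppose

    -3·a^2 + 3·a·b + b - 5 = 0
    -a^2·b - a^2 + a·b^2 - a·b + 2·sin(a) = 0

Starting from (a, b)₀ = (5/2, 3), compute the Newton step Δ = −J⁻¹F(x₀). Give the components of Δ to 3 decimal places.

(-0.902, -0.842)

At (5/2, 3): F = (1.750, -8.80306).
Jacobian J = [[-6·a + 3·b, 3·a + 1], [-2·a·b - 2·a + b^2 - b + 2·cos(a), -a^2 + 2·a·b - a]].
At the point, J = [[-6.000, 8.500], [-15.60229, 6.250]] (det J = 95.11944).
Solving J·Δ = −F gives Δ = (-0.902, -0.842).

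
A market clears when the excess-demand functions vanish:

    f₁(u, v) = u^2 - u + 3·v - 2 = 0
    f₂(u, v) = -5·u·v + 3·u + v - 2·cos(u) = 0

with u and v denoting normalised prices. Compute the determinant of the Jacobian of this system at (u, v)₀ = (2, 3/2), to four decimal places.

J = [[2·u - 1, 3], [-5·v + 2·sin(u) + 3, -5·u + 1]].
At the point, J = [[3.0000, 3.0000], [-2.681405, -9.0000]].
det J = -18.9558.

-18.9558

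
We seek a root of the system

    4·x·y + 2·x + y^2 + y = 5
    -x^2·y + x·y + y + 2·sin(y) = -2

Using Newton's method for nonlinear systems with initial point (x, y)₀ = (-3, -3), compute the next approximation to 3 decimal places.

At (-3, -3): F = (31.000, 34.71776).
Jacobian J = [[4·y + 2, 4·x + 2·y + 1], [-2·x·y + y, -x^2 + x + 2·cos(y) + 1]].
At the point, J = [[-10.000, -17.000], [-21.000, -12.97998]] (det J = -227.20015).
Solving J·Δ = −F gives Δ = (0.827, 1.337).
Then the next iterate is (x, y)₁ = (-2.173, -1.663).

(-2.173, -1.663)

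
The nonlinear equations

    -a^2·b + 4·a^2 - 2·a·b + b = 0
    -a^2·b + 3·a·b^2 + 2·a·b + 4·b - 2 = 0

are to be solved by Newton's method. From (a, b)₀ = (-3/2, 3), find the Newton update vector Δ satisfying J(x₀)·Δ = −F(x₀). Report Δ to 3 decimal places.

At (-3/2, 3): F = (14.250, -46.250).
Jacobian J = [[-2·a·b + 8·a - 2·b, -a^2 - 2·a + 1], [-2·a·b + 3·b^2 + 2·b, -a^2 + 6·a·b + 2·a + 4]].
At the point, J = [[-9.000, 1.750], [42.000, -28.250]] (det J = 180.750).
Solving J·Δ = −F gives Δ = (1.779, 1.008).

(1.779, 1.008)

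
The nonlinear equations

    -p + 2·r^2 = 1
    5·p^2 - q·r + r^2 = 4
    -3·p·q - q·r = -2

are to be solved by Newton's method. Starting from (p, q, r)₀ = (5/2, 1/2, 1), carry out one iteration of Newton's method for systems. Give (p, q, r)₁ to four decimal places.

(1.3814, 0.4271, 1.0953)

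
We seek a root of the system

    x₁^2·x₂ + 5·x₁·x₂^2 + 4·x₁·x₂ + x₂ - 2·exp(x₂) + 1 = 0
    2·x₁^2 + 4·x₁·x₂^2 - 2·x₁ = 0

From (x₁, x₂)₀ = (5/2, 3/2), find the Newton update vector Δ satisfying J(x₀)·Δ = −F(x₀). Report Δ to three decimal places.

At (5/2, 3/2): F = (46.03662, 30.000).
Jacobian J = [[2·x₁·x₂ + 5·x₂^2 + 4·x₂, x₁^2 + 10·x₁·x₂ + 4·x₁ - 2·exp(x₂) + 1], [4·x₁ + 4·x₂^2 - 2, 8·x₁·x₂]].
At the point, J = [[24.750, 45.78662], [17.000, 30.000]] (det J = -35.87257).
Solving J·Δ = −F gives Δ = (0.209, -1.118).

(0.209, -1.118)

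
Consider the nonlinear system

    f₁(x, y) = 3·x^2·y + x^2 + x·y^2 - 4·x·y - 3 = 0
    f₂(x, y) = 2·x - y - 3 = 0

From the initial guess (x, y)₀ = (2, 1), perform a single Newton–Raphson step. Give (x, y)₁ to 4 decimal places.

At (2, 1): F = (7.0000, 0.0000).
Jacobian J = [[6·x·y + 2·x + y^2 - 4·y, 3·x^2 + 2·x·y - 4·x], [2, -1]].
At the point, J = [[13.0000, 8.0000], [2.0000, -1.0000]] (det J = -29.0000).
Solving J·Δ = −F gives Δ = (-0.2414, -0.4828).
Then the next iterate is (x, y)₁ = (1.7586, 0.5172).

(1.7586, 0.5172)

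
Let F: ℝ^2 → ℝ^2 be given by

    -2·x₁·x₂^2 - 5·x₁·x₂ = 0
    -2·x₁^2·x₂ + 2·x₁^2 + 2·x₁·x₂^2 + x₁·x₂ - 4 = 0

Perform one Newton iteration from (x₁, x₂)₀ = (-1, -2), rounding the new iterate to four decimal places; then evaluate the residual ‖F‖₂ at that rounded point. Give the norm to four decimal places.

At (-1, -2): F = (-2.0000, -4.0000).
Jacobian J = [[-2·x₂^2 - 5·x₂, -4·x₁·x₂ - 5·x₁], [-4·x₁·x₂ + 4·x₁ + 2·x₂^2 + x₂, -2·x₁^2 + 4·x₁·x₂ + x₁]].
At the point, J = [[2.0000, -3.0000], [-6.0000, 5.0000]] (det J = -8.0000).
Solving J·Δ = −F gives Δ = (-2.7500, -2.5000).
Then the next iterate is (x₁, x₂)₁ = (-3.7500, -4.5000).
Re-evaluating at (-3.7500, -4.5000): F = (67.5000, 15.6875), so ‖F‖₂ = 69.2990.

69.2990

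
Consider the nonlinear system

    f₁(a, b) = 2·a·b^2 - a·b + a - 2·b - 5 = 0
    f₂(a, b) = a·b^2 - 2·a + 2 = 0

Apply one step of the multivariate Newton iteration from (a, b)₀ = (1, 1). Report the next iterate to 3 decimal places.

(3.200, 1.600)

At (1, 1): F = (-5.000, 1.000).
Jacobian J = [[2·b^2 - b + 1, 4·a·b - a - 2], [b^2 - 2, 2·a·b]].
At the point, J = [[2.000, 1.000], [-1.000, 2.000]] (det J = 5.000).
Solving J·Δ = −F gives Δ = (2.200, 0.600).
Then the next iterate is (a, b)₁ = (3.200, 1.600).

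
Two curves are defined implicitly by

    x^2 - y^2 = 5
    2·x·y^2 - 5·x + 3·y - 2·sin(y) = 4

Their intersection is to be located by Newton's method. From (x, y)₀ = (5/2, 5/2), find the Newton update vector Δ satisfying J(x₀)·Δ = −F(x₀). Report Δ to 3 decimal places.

(0.230, -0.770)

At (5/2, 5/2): F = (-5.000, 21.05306).
Jacobian J = [[2·x, -2·y], [2·y^2 - 5, 4·x·y - 2·cos(y) + 3]].
At the point, J = [[5.000, -5.000], [7.500, 29.60229]] (det J = 185.51144).
Solving J·Δ = −F gives Δ = (0.230, -0.770).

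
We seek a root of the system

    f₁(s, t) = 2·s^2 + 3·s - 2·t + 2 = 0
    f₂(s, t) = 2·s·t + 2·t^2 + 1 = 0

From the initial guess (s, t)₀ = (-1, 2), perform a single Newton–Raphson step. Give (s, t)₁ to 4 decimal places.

(3.0000, -1.5000)

At (-1, 2): F = (-3.0000, 5.0000).
Jacobian J = [[4·s + 3, -2], [2·t, 2·s + 4·t]].
At the point, J = [[-1.0000, -2.0000], [4.0000, 6.0000]] (det J = 2.0000).
Solving J·Δ = −F gives Δ = (4.0000, -3.5000).
Then the next iterate is (s, t)₁ = (3.0000, -1.5000).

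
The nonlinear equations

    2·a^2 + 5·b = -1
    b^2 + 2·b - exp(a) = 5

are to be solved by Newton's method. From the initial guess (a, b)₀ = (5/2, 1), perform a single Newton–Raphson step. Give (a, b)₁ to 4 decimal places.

At (5/2, 1): F = (18.5000, -14.182494).
Jacobian J = [[4·a, 5], [-exp(a), 2·b + 2]].
At the point, J = [[10.0000, 5.0000], [-12.182494, 4.0000]] (det J = 100.912470).
Solving J·Δ = −F gives Δ = (-1.4360, -0.8280).
Then the next iterate is (a, b)₁ = (1.0640, 0.1720).

(1.0640, 0.1720)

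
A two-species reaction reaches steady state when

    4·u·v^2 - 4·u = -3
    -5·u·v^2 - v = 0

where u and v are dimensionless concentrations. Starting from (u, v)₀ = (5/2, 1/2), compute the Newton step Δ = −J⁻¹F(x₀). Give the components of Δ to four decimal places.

(-1.8302, -0.0991)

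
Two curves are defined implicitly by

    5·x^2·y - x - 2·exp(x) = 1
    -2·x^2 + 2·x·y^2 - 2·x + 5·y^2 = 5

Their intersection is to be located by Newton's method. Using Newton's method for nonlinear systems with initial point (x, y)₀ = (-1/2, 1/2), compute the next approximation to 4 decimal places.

(-0.4988, 1.3749)

At (-1/2, 1/2): F = (-1.088061, -3.5000).
Jacobian J = [[10·x·y - 2·exp(x) - 1, 5·x^2], [-4·x + 2·y^2 - 2, 4·x·y + 10·y]].
At the point, J = [[-4.713061, 1.2500], [0.5000, 4.0000]] (det J = -19.477245).
Solving J·Δ = −F gives Δ = (0.0012, 0.8749).
Then the next iterate is (x, y)₁ = (-0.4988, 1.3749).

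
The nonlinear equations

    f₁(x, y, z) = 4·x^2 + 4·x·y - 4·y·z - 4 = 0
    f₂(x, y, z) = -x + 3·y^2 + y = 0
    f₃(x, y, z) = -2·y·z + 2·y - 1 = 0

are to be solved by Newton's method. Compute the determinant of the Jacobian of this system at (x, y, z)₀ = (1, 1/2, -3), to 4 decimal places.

-40.0000

J = [[8·x + 4·y, 4·x - 4·z, -4·y], [-1, 6·y + 1, 0], [0, -2·z + 2, -2·y]].
At the point, J = [[10.0000, 16.0000, -2.0000], [-1.0000, 4.0000, 0.0000], [0.0000, 8.0000, -1.0000]].
det J = -40.0000.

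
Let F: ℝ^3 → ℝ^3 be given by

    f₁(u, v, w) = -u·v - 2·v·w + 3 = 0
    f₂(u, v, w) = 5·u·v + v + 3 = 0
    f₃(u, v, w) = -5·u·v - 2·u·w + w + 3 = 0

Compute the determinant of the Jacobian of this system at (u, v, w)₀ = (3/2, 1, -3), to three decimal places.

154.000

J = [[-v, -u - 2·w, -2·v], [5·v, 5·u + 1, 0], [-5·v - 2·w, -5·u, -2·u + 1]].
At the point, J = [[-1.000, 4.500, -2.000], [5.000, 8.500, 0.000], [1.000, -7.500, -2.000]].
det J = 154.000.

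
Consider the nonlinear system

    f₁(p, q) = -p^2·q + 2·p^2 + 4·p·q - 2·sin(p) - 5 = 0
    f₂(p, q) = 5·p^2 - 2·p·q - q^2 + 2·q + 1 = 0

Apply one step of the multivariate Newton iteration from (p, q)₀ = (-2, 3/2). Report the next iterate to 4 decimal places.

At (-2, 3/2): F = (-13.181405, 27.7500).
Jacobian J = [[-2·p·q + 4·p + 4·q - 2·cos(p), -p^2 + 4·p], [10·p - 2·q, -2·p - 2·q + 2]].
At the point, J = [[4.832294, -12.0000], [-23.0000, 3.0000]] (det J = -261.503119).
Solving J·Δ = −F gives Δ = (1.1222, -0.6466).
Then the next iterate is (p, q)₁ = (-0.8778, 0.8534).

(-0.8778, 0.8534)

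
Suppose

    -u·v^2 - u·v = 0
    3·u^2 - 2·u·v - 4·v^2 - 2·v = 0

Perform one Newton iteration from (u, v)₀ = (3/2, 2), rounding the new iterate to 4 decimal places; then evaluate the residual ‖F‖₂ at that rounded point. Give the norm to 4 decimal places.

At (3/2, 2): F = (-9.0000, -19.2500).
Jacobian J = [[-v^2 - v, -2·u·v - u], [6·u - 2·v, -2·u - 8·v - 2]].
At the point, J = [[-6.0000, -7.5000], [5.0000, -21.0000]] (det J = 163.5000).
Solving J·Δ = −F gives Δ = (-0.2729, -0.9817).
Then the next iterate is (u, v)₁ = (1.2271, 1.0183).
Re-evaluating at (1.2271, 1.0183): F = (-2.521979, -4.166128), so ‖F‖₂ = 4.8700.

4.8700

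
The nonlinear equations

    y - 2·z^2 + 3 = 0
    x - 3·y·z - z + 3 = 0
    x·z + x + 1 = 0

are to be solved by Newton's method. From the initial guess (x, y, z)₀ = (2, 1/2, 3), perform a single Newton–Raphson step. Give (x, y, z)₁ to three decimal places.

(0.359, 0.378, 1.782)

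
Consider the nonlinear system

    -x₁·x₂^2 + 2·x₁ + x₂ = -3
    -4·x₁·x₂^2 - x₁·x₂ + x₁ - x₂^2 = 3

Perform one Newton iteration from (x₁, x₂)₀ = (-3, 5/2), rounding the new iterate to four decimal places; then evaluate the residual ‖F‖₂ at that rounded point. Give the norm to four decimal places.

19.0432

At (-3, 5/2): F = (18.2500, 70.2500).
Jacobian J = [[-x₂^2 + 2, -2·x₁·x₂ + 1], [-4·x₂^2 - x₂ + 1, -8·x₁·x₂ - x₁ - 2·x₂]].
At the point, J = [[-4.2500, 16.0000], [-26.5000, 58.0000]] (det J = 177.5000).
Solving J·Δ = −F gives Δ = (0.3690, -1.0426).
Then the next iterate is (x₁, x₂)₁ = (-2.6310, 1.4574).
Re-evaluating at (-2.6310, 1.4574): F = (4.783683, 18.432536), so ‖F‖₂ = 19.0432.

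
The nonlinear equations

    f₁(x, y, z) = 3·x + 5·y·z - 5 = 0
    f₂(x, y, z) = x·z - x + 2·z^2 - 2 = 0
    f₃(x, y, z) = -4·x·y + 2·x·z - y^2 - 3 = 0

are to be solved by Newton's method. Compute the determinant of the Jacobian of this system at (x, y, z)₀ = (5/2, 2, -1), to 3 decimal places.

J = [[3, 5·z, 5·y], [z - 1, 0, x + 4·z], [-4·y + 2·z, -4·x - 2·y, 2·x]].
At the point, J = [[3.000, -5.000, 10.000], [-2.000, 0.000, -1.500], [-10.000, -14.000, 5.000]].
det J = 92.000.

92.000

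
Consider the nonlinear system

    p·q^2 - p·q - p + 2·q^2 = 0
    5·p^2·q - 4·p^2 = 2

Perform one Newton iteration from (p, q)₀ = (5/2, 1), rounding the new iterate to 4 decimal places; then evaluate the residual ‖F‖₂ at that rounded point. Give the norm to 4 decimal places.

0.8622

At (5/2, 1): F = (-0.5000, 4.2500).
Jacobian J = [[q^2 - q - 1, 2·p·q - p + 4·q], [10·p·q - 8·p, 5·p^2]].
At the point, J = [[-1.0000, 6.5000], [5.0000, 31.2500]] (det J = -63.7500).
Solving J·Δ = −F gives Δ = (-0.6784, -0.0275).
Then the next iterate is (p, q)₁ = (1.8216, 0.9725).
Re-evaluating at (1.8216, 0.9725): F = (0.021196, 0.861970), so ‖F‖₂ = 0.8622.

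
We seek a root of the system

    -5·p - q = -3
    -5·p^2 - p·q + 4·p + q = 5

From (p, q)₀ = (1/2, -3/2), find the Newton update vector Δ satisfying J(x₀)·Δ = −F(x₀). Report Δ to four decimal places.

(-2.0000, 12.0000)

At (1/2, -3/2): F = (2.0000, -5.0000).
Jacobian J = [[-5, -1], [-10·p - q + 4, -p + 1]].
At the point, J = [[-5.0000, -1.0000], [0.5000, 0.5000]] (det J = -2.0000).
Solving J·Δ = −F gives Δ = (-2.0000, 12.0000).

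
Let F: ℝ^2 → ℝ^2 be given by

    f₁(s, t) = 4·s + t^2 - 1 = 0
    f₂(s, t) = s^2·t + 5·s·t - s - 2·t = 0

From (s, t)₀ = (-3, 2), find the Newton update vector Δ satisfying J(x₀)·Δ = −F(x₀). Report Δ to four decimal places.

(6.2000, -3.9500)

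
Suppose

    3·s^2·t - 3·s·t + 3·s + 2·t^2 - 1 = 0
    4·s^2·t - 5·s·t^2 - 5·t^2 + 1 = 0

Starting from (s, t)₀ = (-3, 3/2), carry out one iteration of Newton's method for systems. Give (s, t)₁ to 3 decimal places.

(-2.478, 0.699)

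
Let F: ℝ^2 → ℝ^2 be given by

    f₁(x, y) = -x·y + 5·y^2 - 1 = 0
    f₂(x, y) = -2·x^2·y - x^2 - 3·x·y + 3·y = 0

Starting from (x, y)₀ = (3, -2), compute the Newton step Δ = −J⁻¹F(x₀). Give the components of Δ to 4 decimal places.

(-0.5893, 1.0357)

At (3, -2): F = (25.0000, 39.0000).
Jacobian J = [[-y, -x + 10·y], [-4·x·y - 2·x - 3·y, -2·x^2 - 3·x + 3]].
At the point, J = [[2.0000, -23.0000], [24.0000, -24.0000]] (det J = 504.0000).
Solving J·Δ = −F gives Δ = (-0.5893, 1.0357).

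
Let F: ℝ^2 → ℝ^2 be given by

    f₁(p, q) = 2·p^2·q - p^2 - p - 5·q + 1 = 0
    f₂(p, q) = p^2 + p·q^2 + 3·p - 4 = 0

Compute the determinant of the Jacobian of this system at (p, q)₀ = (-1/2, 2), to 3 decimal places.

J = [[4·p·q - 2·p - 1, 2·p^2 - 5], [2·p + q^2 + 3, 2·p·q]].
At the point, J = [[-4.000, -4.500], [6.000, -2.000]].
det J = 35.000.

35.000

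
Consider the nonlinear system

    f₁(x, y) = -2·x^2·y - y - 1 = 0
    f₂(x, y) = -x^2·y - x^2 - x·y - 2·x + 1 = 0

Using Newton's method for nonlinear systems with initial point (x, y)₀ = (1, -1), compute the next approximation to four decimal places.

(0.6364, -0.8182)

At (1, -1): F = (2.0000, 0.0000).
Jacobian J = [[-4·x·y, -2·x^2 - 1], [-2·x·y - 2·x - y - 2, -x^2 - x]].
At the point, J = [[4.0000, -3.0000], [-1.0000, -2.0000]] (det J = -11.0000).
Solving J·Δ = −F gives Δ = (-0.3636, 0.1818).
Then the next iterate is (x, y)₁ = (0.6364, -0.8182).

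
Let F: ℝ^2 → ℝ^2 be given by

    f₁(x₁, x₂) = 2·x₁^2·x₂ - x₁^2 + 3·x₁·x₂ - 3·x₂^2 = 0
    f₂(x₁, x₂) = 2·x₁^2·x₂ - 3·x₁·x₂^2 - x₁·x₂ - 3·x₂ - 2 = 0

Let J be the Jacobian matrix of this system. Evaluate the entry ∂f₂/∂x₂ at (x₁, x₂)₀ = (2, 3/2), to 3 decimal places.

-15.000

∂f₂/∂x₂ = 2·x₁^2 - 6·x₁·x₂ - x₁ - 3.
At (2, 3/2) this is -15.000.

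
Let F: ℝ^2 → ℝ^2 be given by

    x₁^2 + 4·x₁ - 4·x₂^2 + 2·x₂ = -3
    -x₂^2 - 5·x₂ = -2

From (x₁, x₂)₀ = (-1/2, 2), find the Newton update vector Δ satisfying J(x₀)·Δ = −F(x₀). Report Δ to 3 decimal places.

At (-1/2, 2): F = (-10.750, -12.000).
Jacobian J = [[2·x₁ + 4, -8·x₂ + 2], [0, -2·x₂ - 5]].
At the point, J = [[3.000, -14.000], [0.000, -9.000]] (det J = -27.000).
Solving J·Δ = −F gives Δ = (-2.639, -1.333).

(-2.639, -1.333)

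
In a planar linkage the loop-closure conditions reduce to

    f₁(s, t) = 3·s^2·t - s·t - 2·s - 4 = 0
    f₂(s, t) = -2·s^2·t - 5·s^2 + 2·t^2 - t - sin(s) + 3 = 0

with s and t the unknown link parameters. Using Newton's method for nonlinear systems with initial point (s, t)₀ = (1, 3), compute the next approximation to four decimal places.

At (1, 3): F = (0.0000, 6.158529).
Jacobian J = [[6·s·t - t - 2, 3·s^2 - s], [-4·s·t - 10·s - cos(s), -2·s^2 + 4·t - 1]].
At the point, J = [[13.0000, 2.0000], [-22.540302, 9.0000]] (det J = 162.080605).
Solving J·Δ = −F gives Δ = (0.0760, -0.4940).
Then the next iterate is (s, t)₁ = (1.0760, 2.5060).

(1.0760, 2.5060)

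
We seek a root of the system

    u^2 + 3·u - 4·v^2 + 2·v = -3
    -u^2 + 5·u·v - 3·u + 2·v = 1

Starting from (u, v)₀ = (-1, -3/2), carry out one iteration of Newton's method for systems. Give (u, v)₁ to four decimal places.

(-0.6207, -0.7414)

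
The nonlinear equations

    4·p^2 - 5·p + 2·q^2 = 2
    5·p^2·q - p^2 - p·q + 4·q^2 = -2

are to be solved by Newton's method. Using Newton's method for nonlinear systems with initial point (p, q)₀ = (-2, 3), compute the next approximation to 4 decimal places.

At (-2, 3): F = (42.0000, 100.0000).
Jacobian J = [[8·p - 5, 4·q], [10·p·q - 2·p - q, 5·p^2 - p + 8·q]].
At the point, J = [[-21.0000, 12.0000], [-59.0000, 46.0000]] (det J = -258.0000).
Solving J·Δ = −F gives Δ = (2.8372, 1.4651).
Then the next iterate is (p, q)₁ = (0.8372, 4.4651).

(0.8372, 4.4651)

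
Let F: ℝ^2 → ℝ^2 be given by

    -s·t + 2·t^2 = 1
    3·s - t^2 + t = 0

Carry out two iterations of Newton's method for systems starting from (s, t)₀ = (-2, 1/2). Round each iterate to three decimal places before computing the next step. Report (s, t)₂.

(-0.073, 0.693)

At (-2, 1/2): F = (0.500, -5.750).
Jacobian J = [[-t, -s + 4·t], [3, -2·t + 1]].
At the point, J = [[-0.500, 4.000], [3.000, 0.000]] (det J = -12.000).
Solving J·Δ = −F gives Δ = (1.917, 0.115).
Then the next iterate is (s, t)₁ = (-0.083, 0.615).
Round to (-0.083, 0.615) and repeat: F = (-0.19251, -0.01222), J = [[-0.615, 2.543], [3.000, -0.230]].
Δ = (0.010, 0.078), so (s, t)₂ = (-0.073, 0.693).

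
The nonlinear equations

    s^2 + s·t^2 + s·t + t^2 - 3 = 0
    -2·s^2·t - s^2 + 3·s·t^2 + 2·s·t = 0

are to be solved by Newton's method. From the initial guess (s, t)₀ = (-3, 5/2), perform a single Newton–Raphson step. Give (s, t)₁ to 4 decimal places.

(-1.8718, 1.6617)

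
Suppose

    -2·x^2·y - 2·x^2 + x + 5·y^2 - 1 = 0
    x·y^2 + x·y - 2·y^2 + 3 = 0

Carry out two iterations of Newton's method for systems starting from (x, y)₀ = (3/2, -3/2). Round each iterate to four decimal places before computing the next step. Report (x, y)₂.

(-5.6283, -1.1766)

At (3/2, -3/2): F = (14.0000, -0.3750).
Jacobian J = [[-4·x·y - 4·x + 1, -2·x^2 + 10·y], [y^2 + y, 2·x·y + x - 4·y]].
At the point, J = [[4.0000, -19.5000], [0.7500, 3.0000]] (det J = 26.6250).
Solving J·Δ = −F gives Δ = (-1.3028, 0.4507).
Then the next iterate is (x, y)₁ = (0.1972, -1.0493).
Round to (0.1972, -1.0493) and repeat: F = (4.706187, 0.808140), J = [[1.038888, -10.570776], [0.051730, 3.980556]].
Δ = (-5.8255, -0.1273), so (x, y)₂ = (-5.6283, -1.1766).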